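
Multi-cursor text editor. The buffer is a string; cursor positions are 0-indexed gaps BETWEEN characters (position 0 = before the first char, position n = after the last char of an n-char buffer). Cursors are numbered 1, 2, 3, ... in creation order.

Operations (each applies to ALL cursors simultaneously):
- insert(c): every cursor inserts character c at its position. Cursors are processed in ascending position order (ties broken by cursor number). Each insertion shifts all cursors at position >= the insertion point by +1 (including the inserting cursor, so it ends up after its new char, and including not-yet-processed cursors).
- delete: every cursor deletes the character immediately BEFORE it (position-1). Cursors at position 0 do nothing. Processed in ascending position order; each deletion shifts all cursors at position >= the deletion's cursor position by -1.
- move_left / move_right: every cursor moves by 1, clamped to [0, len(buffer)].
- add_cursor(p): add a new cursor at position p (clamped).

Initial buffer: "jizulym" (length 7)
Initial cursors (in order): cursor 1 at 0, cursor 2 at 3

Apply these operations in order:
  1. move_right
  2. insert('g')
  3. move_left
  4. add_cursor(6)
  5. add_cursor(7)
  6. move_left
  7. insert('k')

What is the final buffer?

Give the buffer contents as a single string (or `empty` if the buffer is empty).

After op 1 (move_right): buffer="jizulym" (len 7), cursors c1@1 c2@4, authorship .......
After op 2 (insert('g')): buffer="jgizuglym" (len 9), cursors c1@2 c2@6, authorship .1...2...
After op 3 (move_left): buffer="jgizuglym" (len 9), cursors c1@1 c2@5, authorship .1...2...
After op 4 (add_cursor(6)): buffer="jgizuglym" (len 9), cursors c1@1 c2@5 c3@6, authorship .1...2...
After op 5 (add_cursor(7)): buffer="jgizuglym" (len 9), cursors c1@1 c2@5 c3@6 c4@7, authorship .1...2...
After op 6 (move_left): buffer="jgizuglym" (len 9), cursors c1@0 c2@4 c3@5 c4@6, authorship .1...2...
After op 7 (insert('k')): buffer="kjgizkukgklym" (len 13), cursors c1@1 c2@6 c3@8 c4@10, authorship 1.1..2.324...

Answer: kjgizkukgklym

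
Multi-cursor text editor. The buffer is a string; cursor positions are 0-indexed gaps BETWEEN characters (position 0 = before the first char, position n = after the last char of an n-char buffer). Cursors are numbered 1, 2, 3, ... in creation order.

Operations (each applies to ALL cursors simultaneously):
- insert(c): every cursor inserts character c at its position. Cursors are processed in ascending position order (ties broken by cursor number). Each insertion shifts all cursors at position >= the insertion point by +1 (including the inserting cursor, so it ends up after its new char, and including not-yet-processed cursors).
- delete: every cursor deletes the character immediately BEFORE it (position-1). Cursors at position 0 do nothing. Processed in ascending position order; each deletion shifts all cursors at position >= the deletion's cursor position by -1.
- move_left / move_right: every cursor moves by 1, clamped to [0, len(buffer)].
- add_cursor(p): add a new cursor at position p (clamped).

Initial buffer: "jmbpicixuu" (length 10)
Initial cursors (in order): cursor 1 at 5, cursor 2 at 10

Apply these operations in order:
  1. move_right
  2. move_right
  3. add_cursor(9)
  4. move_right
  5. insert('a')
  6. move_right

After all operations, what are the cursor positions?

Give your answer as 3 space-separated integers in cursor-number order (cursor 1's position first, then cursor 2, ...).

After op 1 (move_right): buffer="jmbpicixuu" (len 10), cursors c1@6 c2@10, authorship ..........
After op 2 (move_right): buffer="jmbpicixuu" (len 10), cursors c1@7 c2@10, authorship ..........
After op 3 (add_cursor(9)): buffer="jmbpicixuu" (len 10), cursors c1@7 c3@9 c2@10, authorship ..........
After op 4 (move_right): buffer="jmbpicixuu" (len 10), cursors c1@8 c2@10 c3@10, authorship ..........
After op 5 (insert('a')): buffer="jmbpicixauuaa" (len 13), cursors c1@9 c2@13 c3@13, authorship ........1..23
After op 6 (move_right): buffer="jmbpicixauuaa" (len 13), cursors c1@10 c2@13 c3@13, authorship ........1..23

Answer: 10 13 13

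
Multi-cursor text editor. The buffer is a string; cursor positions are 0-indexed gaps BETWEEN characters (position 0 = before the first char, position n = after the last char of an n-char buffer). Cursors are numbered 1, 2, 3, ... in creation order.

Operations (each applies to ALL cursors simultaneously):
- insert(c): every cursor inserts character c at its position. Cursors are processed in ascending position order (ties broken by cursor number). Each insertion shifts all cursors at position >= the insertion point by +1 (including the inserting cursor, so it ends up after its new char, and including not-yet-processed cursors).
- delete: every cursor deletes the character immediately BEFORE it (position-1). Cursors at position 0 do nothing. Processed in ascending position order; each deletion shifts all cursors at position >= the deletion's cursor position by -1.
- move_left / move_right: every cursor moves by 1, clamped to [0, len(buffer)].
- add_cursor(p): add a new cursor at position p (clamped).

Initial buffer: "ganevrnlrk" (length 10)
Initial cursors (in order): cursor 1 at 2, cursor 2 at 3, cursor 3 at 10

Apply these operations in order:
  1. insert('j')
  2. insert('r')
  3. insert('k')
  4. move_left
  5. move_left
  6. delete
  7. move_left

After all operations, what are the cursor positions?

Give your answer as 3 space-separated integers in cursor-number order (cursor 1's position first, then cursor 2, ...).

After op 1 (insert('j')): buffer="gajnjevrnlrkj" (len 13), cursors c1@3 c2@5 c3@13, authorship ..1.2.......3
After op 2 (insert('r')): buffer="gajrnjrevrnlrkjr" (len 16), cursors c1@4 c2@7 c3@16, authorship ..11.22.......33
After op 3 (insert('k')): buffer="gajrknjrkevrnlrkjrk" (len 19), cursors c1@5 c2@9 c3@19, authorship ..111.222.......333
After op 4 (move_left): buffer="gajrknjrkevrnlrkjrk" (len 19), cursors c1@4 c2@8 c3@18, authorship ..111.222.......333
After op 5 (move_left): buffer="gajrknjrkevrnlrkjrk" (len 19), cursors c1@3 c2@7 c3@17, authorship ..111.222.......333
After op 6 (delete): buffer="garknrkevrnlrkrk" (len 16), cursors c1@2 c2@5 c3@14, authorship ..11.22.......33
After op 7 (move_left): buffer="garknrkevrnlrkrk" (len 16), cursors c1@1 c2@4 c3@13, authorship ..11.22.......33

Answer: 1 4 13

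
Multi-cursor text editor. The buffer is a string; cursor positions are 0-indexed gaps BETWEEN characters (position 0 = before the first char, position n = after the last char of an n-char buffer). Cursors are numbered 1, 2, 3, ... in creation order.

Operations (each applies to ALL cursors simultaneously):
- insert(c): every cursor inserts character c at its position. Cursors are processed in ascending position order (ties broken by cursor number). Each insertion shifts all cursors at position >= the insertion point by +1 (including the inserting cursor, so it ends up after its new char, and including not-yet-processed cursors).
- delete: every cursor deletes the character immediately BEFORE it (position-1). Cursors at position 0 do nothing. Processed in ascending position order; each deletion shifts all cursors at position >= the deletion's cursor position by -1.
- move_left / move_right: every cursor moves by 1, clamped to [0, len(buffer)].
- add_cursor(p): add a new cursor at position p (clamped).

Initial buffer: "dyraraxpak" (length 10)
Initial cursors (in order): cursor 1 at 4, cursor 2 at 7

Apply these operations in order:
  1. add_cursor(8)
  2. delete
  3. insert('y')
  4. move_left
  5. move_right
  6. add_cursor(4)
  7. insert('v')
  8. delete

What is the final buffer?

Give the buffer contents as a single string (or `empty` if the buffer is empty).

Answer: dyryrayyak

Derivation:
After op 1 (add_cursor(8)): buffer="dyraraxpak" (len 10), cursors c1@4 c2@7 c3@8, authorship ..........
After op 2 (delete): buffer="dyrraak" (len 7), cursors c1@3 c2@5 c3@5, authorship .......
After op 3 (insert('y')): buffer="dyryrayyak" (len 10), cursors c1@4 c2@8 c3@8, authorship ...1..23..
After op 4 (move_left): buffer="dyryrayyak" (len 10), cursors c1@3 c2@7 c3@7, authorship ...1..23..
After op 5 (move_right): buffer="dyryrayyak" (len 10), cursors c1@4 c2@8 c3@8, authorship ...1..23..
After op 6 (add_cursor(4)): buffer="dyryrayyak" (len 10), cursors c1@4 c4@4 c2@8 c3@8, authorship ...1..23..
After op 7 (insert('v')): buffer="dyryvvrayyvvak" (len 14), cursors c1@6 c4@6 c2@12 c3@12, authorship ...114..2323..
After op 8 (delete): buffer="dyryrayyak" (len 10), cursors c1@4 c4@4 c2@8 c3@8, authorship ...1..23..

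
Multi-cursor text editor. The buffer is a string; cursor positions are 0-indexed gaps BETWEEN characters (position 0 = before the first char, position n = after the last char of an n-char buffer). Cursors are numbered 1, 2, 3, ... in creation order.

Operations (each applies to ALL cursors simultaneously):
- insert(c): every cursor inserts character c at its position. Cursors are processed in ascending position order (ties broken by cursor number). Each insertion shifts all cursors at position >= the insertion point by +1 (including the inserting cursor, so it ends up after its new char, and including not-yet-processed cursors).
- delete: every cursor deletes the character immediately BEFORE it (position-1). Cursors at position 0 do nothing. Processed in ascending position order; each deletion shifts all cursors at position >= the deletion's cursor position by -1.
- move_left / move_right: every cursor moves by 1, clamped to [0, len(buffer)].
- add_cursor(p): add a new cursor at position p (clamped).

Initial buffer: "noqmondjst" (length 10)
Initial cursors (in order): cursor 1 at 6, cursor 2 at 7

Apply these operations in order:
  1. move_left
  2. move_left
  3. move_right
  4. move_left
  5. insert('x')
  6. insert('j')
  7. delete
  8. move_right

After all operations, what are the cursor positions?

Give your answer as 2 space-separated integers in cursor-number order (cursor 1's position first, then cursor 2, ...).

After op 1 (move_left): buffer="noqmondjst" (len 10), cursors c1@5 c2@6, authorship ..........
After op 2 (move_left): buffer="noqmondjst" (len 10), cursors c1@4 c2@5, authorship ..........
After op 3 (move_right): buffer="noqmondjst" (len 10), cursors c1@5 c2@6, authorship ..........
After op 4 (move_left): buffer="noqmondjst" (len 10), cursors c1@4 c2@5, authorship ..........
After op 5 (insert('x')): buffer="noqmxoxndjst" (len 12), cursors c1@5 c2@7, authorship ....1.2.....
After op 6 (insert('j')): buffer="noqmxjoxjndjst" (len 14), cursors c1@6 c2@9, authorship ....11.22.....
After op 7 (delete): buffer="noqmxoxndjst" (len 12), cursors c1@5 c2@7, authorship ....1.2.....
After op 8 (move_right): buffer="noqmxoxndjst" (len 12), cursors c1@6 c2@8, authorship ....1.2.....

Answer: 6 8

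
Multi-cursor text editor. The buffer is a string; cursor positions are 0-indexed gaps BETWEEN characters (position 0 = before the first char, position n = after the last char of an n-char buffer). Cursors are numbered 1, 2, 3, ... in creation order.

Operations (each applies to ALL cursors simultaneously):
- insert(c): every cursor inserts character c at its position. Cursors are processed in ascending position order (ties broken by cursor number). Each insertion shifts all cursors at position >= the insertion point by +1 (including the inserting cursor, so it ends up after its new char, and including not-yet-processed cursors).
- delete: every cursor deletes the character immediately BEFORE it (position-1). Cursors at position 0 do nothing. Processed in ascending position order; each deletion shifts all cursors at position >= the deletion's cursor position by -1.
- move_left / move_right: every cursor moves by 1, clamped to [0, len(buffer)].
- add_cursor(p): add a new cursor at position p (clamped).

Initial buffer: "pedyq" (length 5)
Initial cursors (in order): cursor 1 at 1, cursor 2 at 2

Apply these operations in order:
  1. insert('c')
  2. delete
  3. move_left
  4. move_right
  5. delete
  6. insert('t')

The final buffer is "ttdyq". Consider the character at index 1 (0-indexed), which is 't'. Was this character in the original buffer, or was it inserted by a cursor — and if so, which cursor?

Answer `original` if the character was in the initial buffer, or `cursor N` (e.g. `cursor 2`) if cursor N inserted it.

Answer: cursor 2

Derivation:
After op 1 (insert('c')): buffer="pcecdyq" (len 7), cursors c1@2 c2@4, authorship .1.2...
After op 2 (delete): buffer="pedyq" (len 5), cursors c1@1 c2@2, authorship .....
After op 3 (move_left): buffer="pedyq" (len 5), cursors c1@0 c2@1, authorship .....
After op 4 (move_right): buffer="pedyq" (len 5), cursors c1@1 c2@2, authorship .....
After op 5 (delete): buffer="dyq" (len 3), cursors c1@0 c2@0, authorship ...
After op 6 (insert('t')): buffer="ttdyq" (len 5), cursors c1@2 c2@2, authorship 12...
Authorship (.=original, N=cursor N): 1 2 . . .
Index 1: author = 2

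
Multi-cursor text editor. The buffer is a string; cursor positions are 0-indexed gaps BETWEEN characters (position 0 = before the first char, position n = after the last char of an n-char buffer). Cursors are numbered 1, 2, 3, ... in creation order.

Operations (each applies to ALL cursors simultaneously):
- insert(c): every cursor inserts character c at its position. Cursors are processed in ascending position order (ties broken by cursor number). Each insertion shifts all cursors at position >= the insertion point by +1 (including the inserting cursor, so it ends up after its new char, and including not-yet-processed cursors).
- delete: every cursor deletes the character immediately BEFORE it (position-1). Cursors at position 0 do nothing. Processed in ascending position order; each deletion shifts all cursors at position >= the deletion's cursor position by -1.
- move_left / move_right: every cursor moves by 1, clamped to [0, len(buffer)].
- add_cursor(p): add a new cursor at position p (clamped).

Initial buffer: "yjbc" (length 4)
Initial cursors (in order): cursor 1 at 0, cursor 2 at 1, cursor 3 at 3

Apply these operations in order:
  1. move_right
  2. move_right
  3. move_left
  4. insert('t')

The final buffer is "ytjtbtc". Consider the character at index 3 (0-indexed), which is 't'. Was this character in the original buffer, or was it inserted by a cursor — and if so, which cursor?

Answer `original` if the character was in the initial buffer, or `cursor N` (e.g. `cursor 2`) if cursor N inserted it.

Answer: cursor 2

Derivation:
After op 1 (move_right): buffer="yjbc" (len 4), cursors c1@1 c2@2 c3@4, authorship ....
After op 2 (move_right): buffer="yjbc" (len 4), cursors c1@2 c2@3 c3@4, authorship ....
After op 3 (move_left): buffer="yjbc" (len 4), cursors c1@1 c2@2 c3@3, authorship ....
After op 4 (insert('t')): buffer="ytjtbtc" (len 7), cursors c1@2 c2@4 c3@6, authorship .1.2.3.
Authorship (.=original, N=cursor N): . 1 . 2 . 3 .
Index 3: author = 2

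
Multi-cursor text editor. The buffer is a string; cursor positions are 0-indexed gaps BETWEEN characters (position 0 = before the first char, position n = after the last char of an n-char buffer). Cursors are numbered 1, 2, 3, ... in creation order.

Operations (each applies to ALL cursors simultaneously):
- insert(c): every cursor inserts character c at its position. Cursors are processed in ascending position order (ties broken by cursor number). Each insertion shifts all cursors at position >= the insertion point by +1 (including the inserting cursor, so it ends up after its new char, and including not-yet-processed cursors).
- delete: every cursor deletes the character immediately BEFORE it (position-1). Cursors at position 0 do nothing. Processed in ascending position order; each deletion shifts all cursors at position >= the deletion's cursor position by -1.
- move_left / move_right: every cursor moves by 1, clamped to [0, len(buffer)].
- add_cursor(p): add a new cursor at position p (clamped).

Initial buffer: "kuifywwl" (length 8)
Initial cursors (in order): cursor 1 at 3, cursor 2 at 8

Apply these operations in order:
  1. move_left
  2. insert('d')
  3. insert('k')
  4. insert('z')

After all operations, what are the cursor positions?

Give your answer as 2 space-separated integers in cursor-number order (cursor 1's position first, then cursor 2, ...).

After op 1 (move_left): buffer="kuifywwl" (len 8), cursors c1@2 c2@7, authorship ........
After op 2 (insert('d')): buffer="kudifywwdl" (len 10), cursors c1@3 c2@9, authorship ..1.....2.
After op 3 (insert('k')): buffer="kudkifywwdkl" (len 12), cursors c1@4 c2@11, authorship ..11.....22.
After op 4 (insert('z')): buffer="kudkzifywwdkzl" (len 14), cursors c1@5 c2@13, authorship ..111.....222.

Answer: 5 13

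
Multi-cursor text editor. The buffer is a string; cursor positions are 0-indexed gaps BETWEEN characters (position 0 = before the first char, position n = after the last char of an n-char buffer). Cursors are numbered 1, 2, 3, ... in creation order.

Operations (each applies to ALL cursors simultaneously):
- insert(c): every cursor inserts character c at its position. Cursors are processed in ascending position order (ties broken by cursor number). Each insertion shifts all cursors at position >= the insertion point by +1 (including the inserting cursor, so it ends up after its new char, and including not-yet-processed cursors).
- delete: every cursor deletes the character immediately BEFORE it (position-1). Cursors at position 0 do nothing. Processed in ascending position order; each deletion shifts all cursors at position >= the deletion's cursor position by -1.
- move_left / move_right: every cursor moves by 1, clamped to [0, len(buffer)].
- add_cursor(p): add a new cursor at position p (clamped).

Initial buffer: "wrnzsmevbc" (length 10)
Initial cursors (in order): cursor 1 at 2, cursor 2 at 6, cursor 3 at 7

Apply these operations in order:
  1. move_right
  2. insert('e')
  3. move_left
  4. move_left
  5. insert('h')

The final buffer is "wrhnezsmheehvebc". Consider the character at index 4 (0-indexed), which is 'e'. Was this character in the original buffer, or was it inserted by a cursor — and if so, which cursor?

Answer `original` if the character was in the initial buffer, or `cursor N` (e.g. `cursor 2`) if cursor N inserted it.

After op 1 (move_right): buffer="wrnzsmevbc" (len 10), cursors c1@3 c2@7 c3@8, authorship ..........
After op 2 (insert('e')): buffer="wrnezsmeevebc" (len 13), cursors c1@4 c2@9 c3@11, authorship ...1....2.3..
After op 3 (move_left): buffer="wrnezsmeevebc" (len 13), cursors c1@3 c2@8 c3@10, authorship ...1....2.3..
After op 4 (move_left): buffer="wrnezsmeevebc" (len 13), cursors c1@2 c2@7 c3@9, authorship ...1....2.3..
After op 5 (insert('h')): buffer="wrhnezsmheehvebc" (len 16), cursors c1@3 c2@9 c3@12, authorship ..1.1...2.23.3..
Authorship (.=original, N=cursor N): . . 1 . 1 . . . 2 . 2 3 . 3 . .
Index 4: author = 1

Answer: cursor 1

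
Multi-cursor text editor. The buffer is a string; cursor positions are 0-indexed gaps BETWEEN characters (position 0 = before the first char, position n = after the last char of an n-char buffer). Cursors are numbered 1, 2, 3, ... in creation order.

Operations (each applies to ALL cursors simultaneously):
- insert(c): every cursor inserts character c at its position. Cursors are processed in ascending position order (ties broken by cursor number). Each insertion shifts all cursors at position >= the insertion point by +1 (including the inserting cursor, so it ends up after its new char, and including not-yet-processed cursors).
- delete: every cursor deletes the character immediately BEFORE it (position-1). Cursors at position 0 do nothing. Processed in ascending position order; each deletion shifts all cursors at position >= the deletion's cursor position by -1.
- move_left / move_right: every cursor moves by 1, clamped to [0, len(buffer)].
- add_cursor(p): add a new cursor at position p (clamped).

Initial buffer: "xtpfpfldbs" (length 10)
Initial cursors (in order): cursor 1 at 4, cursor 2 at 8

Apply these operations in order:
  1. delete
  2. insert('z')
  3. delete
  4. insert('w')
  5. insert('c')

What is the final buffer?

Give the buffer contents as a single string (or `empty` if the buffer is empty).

Answer: xtpwcpflwcbs

Derivation:
After op 1 (delete): buffer="xtppflbs" (len 8), cursors c1@3 c2@6, authorship ........
After op 2 (insert('z')): buffer="xtpzpflzbs" (len 10), cursors c1@4 c2@8, authorship ...1...2..
After op 3 (delete): buffer="xtppflbs" (len 8), cursors c1@3 c2@6, authorship ........
After op 4 (insert('w')): buffer="xtpwpflwbs" (len 10), cursors c1@4 c2@8, authorship ...1...2..
After op 5 (insert('c')): buffer="xtpwcpflwcbs" (len 12), cursors c1@5 c2@10, authorship ...11...22..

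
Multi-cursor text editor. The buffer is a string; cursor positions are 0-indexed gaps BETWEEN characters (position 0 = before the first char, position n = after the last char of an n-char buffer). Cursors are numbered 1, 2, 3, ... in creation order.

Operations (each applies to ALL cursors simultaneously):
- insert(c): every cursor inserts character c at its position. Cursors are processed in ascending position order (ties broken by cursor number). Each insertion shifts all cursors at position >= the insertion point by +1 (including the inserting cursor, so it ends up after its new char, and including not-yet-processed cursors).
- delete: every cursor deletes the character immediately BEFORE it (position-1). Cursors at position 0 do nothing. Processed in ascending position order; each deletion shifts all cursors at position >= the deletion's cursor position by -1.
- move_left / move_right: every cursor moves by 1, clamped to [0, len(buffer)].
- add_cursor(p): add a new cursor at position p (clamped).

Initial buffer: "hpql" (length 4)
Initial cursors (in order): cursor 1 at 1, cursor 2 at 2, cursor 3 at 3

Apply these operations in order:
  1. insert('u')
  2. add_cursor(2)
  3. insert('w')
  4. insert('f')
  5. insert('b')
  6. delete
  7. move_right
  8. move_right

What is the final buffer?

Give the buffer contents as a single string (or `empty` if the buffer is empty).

After op 1 (insert('u')): buffer="hupuqul" (len 7), cursors c1@2 c2@4 c3@6, authorship .1.2.3.
After op 2 (add_cursor(2)): buffer="hupuqul" (len 7), cursors c1@2 c4@2 c2@4 c3@6, authorship .1.2.3.
After op 3 (insert('w')): buffer="huwwpuwquwl" (len 11), cursors c1@4 c4@4 c2@7 c3@10, authorship .114.22.33.
After op 4 (insert('f')): buffer="huwwffpuwfquwfl" (len 15), cursors c1@6 c4@6 c2@10 c3@14, authorship .11414.222.333.
After op 5 (insert('b')): buffer="huwwffbbpuwfbquwfbl" (len 19), cursors c1@8 c4@8 c2@13 c3@18, authorship .1141414.2222.3333.
After op 6 (delete): buffer="huwwffpuwfquwfl" (len 15), cursors c1@6 c4@6 c2@10 c3@14, authorship .11414.222.333.
After op 7 (move_right): buffer="huwwffpuwfquwfl" (len 15), cursors c1@7 c4@7 c2@11 c3@15, authorship .11414.222.333.
After op 8 (move_right): buffer="huwwffpuwfquwfl" (len 15), cursors c1@8 c4@8 c2@12 c3@15, authorship .11414.222.333.

Answer: huwwffpuwfquwfl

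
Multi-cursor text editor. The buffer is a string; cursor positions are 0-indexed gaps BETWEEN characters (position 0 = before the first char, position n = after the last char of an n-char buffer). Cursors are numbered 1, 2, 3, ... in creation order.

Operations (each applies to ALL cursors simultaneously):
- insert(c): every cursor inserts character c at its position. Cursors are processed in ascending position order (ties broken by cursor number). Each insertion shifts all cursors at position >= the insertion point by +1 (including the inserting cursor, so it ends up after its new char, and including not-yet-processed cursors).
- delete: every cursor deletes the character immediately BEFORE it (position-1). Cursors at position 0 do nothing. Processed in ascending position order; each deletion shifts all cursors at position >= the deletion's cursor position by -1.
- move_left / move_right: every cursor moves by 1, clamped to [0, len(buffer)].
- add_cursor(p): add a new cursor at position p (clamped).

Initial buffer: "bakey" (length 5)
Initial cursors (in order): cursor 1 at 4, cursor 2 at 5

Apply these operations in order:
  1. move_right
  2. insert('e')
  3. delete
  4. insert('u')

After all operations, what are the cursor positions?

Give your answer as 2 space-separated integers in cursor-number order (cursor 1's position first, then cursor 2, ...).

Answer: 7 7

Derivation:
After op 1 (move_right): buffer="bakey" (len 5), cursors c1@5 c2@5, authorship .....
After op 2 (insert('e')): buffer="bakeyee" (len 7), cursors c1@7 c2@7, authorship .....12
After op 3 (delete): buffer="bakey" (len 5), cursors c1@5 c2@5, authorship .....
After op 4 (insert('u')): buffer="bakeyuu" (len 7), cursors c1@7 c2@7, authorship .....12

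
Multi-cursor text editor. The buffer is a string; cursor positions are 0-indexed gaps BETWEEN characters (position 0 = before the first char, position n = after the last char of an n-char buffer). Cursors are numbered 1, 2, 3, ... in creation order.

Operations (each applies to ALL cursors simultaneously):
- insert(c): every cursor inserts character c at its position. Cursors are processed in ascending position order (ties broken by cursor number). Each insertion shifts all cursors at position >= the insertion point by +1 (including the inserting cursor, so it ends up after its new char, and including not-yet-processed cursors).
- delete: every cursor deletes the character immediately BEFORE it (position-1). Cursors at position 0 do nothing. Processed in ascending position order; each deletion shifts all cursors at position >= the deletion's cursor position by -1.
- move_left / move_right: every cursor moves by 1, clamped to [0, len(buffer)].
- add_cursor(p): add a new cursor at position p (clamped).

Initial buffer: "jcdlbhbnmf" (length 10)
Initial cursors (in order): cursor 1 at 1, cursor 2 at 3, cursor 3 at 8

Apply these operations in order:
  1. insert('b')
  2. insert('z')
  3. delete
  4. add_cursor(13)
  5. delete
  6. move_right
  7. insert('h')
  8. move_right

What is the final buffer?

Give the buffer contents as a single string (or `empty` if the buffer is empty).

Answer: jchdlhbhbnmhh

Derivation:
After op 1 (insert('b')): buffer="jbcdblbhbnbmf" (len 13), cursors c1@2 c2@5 c3@11, authorship .1..2.....3..
After op 2 (insert('z')): buffer="jbzcdbzlbhbnbzmf" (len 16), cursors c1@3 c2@7 c3@14, authorship .11..22.....33..
After op 3 (delete): buffer="jbcdblbhbnbmf" (len 13), cursors c1@2 c2@5 c3@11, authorship .1..2.....3..
After op 4 (add_cursor(13)): buffer="jbcdblbhbnbmf" (len 13), cursors c1@2 c2@5 c3@11 c4@13, authorship .1..2.....3..
After op 5 (delete): buffer="jcdlbhbnm" (len 9), cursors c1@1 c2@3 c3@8 c4@9, authorship .........
After op 6 (move_right): buffer="jcdlbhbnm" (len 9), cursors c1@2 c2@4 c3@9 c4@9, authorship .........
After op 7 (insert('h')): buffer="jchdlhbhbnmhh" (len 13), cursors c1@3 c2@6 c3@13 c4@13, authorship ..1..2.....34
After op 8 (move_right): buffer="jchdlhbhbnmhh" (len 13), cursors c1@4 c2@7 c3@13 c4@13, authorship ..1..2.....34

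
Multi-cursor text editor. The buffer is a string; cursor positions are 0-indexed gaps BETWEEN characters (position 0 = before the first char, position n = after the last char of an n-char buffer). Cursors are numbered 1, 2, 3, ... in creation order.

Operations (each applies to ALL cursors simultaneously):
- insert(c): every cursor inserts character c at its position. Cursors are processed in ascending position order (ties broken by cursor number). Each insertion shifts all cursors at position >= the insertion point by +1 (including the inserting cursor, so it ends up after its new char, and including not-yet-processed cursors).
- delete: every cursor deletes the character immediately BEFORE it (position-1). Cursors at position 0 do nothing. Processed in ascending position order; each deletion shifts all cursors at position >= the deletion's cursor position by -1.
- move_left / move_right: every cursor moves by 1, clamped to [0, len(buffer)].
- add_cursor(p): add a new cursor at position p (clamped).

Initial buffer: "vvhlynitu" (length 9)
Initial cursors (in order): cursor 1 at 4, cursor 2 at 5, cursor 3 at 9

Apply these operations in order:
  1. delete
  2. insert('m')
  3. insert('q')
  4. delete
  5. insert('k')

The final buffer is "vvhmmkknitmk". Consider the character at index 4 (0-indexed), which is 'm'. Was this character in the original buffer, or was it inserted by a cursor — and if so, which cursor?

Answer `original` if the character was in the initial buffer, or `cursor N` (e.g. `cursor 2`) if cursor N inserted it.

After op 1 (delete): buffer="vvhnit" (len 6), cursors c1@3 c2@3 c3@6, authorship ......
After op 2 (insert('m')): buffer="vvhmmnitm" (len 9), cursors c1@5 c2@5 c3@9, authorship ...12...3
After op 3 (insert('q')): buffer="vvhmmqqnitmq" (len 12), cursors c1@7 c2@7 c3@12, authorship ...1212...33
After op 4 (delete): buffer="vvhmmnitm" (len 9), cursors c1@5 c2@5 c3@9, authorship ...12...3
After op 5 (insert('k')): buffer="vvhmmkknitmk" (len 12), cursors c1@7 c2@7 c3@12, authorship ...1212...33
Authorship (.=original, N=cursor N): . . . 1 2 1 2 . . . 3 3
Index 4: author = 2

Answer: cursor 2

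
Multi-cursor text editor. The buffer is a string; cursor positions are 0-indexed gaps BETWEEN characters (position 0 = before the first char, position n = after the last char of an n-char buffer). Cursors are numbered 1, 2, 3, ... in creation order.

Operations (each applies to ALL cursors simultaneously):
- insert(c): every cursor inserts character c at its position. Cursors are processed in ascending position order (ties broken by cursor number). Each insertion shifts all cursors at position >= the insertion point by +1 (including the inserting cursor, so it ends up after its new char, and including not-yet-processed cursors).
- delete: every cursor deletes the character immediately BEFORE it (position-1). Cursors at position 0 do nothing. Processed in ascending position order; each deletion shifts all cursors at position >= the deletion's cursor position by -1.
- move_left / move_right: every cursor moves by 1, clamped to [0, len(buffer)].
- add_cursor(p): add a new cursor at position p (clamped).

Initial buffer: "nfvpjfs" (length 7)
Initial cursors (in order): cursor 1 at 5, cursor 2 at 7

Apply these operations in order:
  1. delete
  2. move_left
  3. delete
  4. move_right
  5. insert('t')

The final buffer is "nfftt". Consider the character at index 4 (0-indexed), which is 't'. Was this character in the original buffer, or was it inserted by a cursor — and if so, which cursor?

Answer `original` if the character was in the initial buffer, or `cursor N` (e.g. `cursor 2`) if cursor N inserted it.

After op 1 (delete): buffer="nfvpf" (len 5), cursors c1@4 c2@5, authorship .....
After op 2 (move_left): buffer="nfvpf" (len 5), cursors c1@3 c2@4, authorship .....
After op 3 (delete): buffer="nff" (len 3), cursors c1@2 c2@2, authorship ...
After op 4 (move_right): buffer="nff" (len 3), cursors c1@3 c2@3, authorship ...
After op 5 (insert('t')): buffer="nfftt" (len 5), cursors c1@5 c2@5, authorship ...12
Authorship (.=original, N=cursor N): . . . 1 2
Index 4: author = 2

Answer: cursor 2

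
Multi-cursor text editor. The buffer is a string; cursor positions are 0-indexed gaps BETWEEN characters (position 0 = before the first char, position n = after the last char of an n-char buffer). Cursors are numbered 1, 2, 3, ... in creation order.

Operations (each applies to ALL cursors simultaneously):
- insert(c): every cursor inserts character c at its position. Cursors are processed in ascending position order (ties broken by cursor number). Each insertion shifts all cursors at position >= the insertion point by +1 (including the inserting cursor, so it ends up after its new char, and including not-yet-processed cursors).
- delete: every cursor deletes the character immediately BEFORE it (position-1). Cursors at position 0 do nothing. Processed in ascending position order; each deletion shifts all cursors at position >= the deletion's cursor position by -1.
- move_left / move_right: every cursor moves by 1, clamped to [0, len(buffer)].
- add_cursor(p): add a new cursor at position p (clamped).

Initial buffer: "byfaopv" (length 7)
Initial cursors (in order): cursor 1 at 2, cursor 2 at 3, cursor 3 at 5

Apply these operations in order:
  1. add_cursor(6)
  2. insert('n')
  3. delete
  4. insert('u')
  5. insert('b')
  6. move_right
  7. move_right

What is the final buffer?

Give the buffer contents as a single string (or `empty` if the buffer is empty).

After op 1 (add_cursor(6)): buffer="byfaopv" (len 7), cursors c1@2 c2@3 c3@5 c4@6, authorship .......
After op 2 (insert('n')): buffer="bynfnaonpnv" (len 11), cursors c1@3 c2@5 c3@8 c4@10, authorship ..1.2..3.4.
After op 3 (delete): buffer="byfaopv" (len 7), cursors c1@2 c2@3 c3@5 c4@6, authorship .......
After op 4 (insert('u')): buffer="byufuaoupuv" (len 11), cursors c1@3 c2@5 c3@8 c4@10, authorship ..1.2..3.4.
After op 5 (insert('b')): buffer="byubfubaoubpubv" (len 15), cursors c1@4 c2@7 c3@11 c4@14, authorship ..11.22..33.44.
After op 6 (move_right): buffer="byubfubaoubpubv" (len 15), cursors c1@5 c2@8 c3@12 c4@15, authorship ..11.22..33.44.
After op 7 (move_right): buffer="byubfubaoubpubv" (len 15), cursors c1@6 c2@9 c3@13 c4@15, authorship ..11.22..33.44.

Answer: byubfubaoubpubv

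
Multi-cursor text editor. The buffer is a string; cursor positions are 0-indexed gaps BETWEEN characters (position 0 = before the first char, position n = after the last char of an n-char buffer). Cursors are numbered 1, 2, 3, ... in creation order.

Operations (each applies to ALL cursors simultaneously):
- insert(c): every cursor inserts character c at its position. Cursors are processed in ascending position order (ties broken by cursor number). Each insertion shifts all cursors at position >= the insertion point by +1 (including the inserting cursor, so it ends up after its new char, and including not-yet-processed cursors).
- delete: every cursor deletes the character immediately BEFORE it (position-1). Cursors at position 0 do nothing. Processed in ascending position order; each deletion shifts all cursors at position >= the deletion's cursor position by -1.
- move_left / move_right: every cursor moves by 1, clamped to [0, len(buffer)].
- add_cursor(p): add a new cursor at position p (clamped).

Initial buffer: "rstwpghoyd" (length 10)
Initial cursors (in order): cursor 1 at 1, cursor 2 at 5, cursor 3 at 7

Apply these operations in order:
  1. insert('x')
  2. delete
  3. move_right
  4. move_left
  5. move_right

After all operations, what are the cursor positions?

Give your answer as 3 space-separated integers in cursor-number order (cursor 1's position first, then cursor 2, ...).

After op 1 (insert('x')): buffer="rxstwpxghxoyd" (len 13), cursors c1@2 c2@7 c3@10, authorship .1....2..3...
After op 2 (delete): buffer="rstwpghoyd" (len 10), cursors c1@1 c2@5 c3@7, authorship ..........
After op 3 (move_right): buffer="rstwpghoyd" (len 10), cursors c1@2 c2@6 c3@8, authorship ..........
After op 4 (move_left): buffer="rstwpghoyd" (len 10), cursors c1@1 c2@5 c3@7, authorship ..........
After op 5 (move_right): buffer="rstwpghoyd" (len 10), cursors c1@2 c2@6 c3@8, authorship ..........

Answer: 2 6 8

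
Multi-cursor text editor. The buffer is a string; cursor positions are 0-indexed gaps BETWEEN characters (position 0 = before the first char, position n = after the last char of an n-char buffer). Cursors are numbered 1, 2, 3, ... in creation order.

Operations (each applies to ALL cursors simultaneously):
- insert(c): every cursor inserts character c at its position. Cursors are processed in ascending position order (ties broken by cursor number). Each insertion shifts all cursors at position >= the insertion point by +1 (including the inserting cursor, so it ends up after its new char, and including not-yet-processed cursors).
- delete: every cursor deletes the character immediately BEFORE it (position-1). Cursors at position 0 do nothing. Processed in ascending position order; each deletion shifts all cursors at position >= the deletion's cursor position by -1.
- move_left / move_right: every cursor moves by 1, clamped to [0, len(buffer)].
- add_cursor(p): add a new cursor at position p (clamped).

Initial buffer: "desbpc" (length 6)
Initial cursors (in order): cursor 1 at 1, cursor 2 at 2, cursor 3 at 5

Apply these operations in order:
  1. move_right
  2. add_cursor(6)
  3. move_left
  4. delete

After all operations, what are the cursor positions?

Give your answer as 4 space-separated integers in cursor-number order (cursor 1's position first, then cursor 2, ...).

After op 1 (move_right): buffer="desbpc" (len 6), cursors c1@2 c2@3 c3@6, authorship ......
After op 2 (add_cursor(6)): buffer="desbpc" (len 6), cursors c1@2 c2@3 c3@6 c4@6, authorship ......
After op 3 (move_left): buffer="desbpc" (len 6), cursors c1@1 c2@2 c3@5 c4@5, authorship ......
After op 4 (delete): buffer="sc" (len 2), cursors c1@0 c2@0 c3@1 c4@1, authorship ..

Answer: 0 0 1 1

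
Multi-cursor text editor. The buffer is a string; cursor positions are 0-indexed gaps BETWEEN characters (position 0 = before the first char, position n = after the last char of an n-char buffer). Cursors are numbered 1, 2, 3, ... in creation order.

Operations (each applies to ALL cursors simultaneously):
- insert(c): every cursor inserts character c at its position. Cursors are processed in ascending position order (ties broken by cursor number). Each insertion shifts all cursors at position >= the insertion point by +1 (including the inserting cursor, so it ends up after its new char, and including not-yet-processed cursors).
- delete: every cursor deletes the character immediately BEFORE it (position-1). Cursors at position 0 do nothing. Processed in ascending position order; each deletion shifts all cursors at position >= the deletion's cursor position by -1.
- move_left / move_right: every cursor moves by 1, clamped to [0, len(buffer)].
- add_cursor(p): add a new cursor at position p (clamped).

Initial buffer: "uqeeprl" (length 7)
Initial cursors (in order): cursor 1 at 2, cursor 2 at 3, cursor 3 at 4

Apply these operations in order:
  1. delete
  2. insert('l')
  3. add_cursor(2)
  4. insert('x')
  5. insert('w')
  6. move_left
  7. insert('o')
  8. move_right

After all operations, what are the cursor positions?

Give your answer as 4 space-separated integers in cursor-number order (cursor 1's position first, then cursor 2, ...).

Answer: 16 16 16 5

Derivation:
After op 1 (delete): buffer="uprl" (len 4), cursors c1@1 c2@1 c3@1, authorship ....
After op 2 (insert('l')): buffer="ulllprl" (len 7), cursors c1@4 c2@4 c3@4, authorship .123...
After op 3 (add_cursor(2)): buffer="ulllprl" (len 7), cursors c4@2 c1@4 c2@4 c3@4, authorship .123...
After op 4 (insert('x')): buffer="ulxllxxxprl" (len 11), cursors c4@3 c1@8 c2@8 c3@8, authorship .1423123...
After op 5 (insert('w')): buffer="ulxwllxxxwwwprl" (len 15), cursors c4@4 c1@12 c2@12 c3@12, authorship .14423123123...
After op 6 (move_left): buffer="ulxwllxxxwwwprl" (len 15), cursors c4@3 c1@11 c2@11 c3@11, authorship .14423123123...
After op 7 (insert('o')): buffer="ulxowllxxxwwooowprl" (len 19), cursors c4@4 c1@15 c2@15 c3@15, authorship .144423123121233...
After op 8 (move_right): buffer="ulxowllxxxwwooowprl" (len 19), cursors c4@5 c1@16 c2@16 c3@16, authorship .144423123121233...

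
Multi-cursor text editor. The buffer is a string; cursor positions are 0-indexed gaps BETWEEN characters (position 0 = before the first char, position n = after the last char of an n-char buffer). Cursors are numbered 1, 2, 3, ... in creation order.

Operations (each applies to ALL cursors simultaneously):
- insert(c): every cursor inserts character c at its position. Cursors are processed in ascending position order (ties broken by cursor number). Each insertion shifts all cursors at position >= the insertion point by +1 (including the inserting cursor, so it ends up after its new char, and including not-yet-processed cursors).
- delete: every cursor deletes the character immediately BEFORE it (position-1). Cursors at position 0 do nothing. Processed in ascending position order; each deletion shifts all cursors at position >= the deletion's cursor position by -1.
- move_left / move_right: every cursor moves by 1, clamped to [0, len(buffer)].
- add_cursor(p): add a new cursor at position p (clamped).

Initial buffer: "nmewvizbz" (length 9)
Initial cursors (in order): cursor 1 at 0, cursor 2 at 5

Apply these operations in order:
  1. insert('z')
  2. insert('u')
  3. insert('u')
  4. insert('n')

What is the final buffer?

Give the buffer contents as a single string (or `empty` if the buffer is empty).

Answer: zuunnmewvzuunizbz

Derivation:
After op 1 (insert('z')): buffer="znmewvzizbz" (len 11), cursors c1@1 c2@7, authorship 1.....2....
After op 2 (insert('u')): buffer="zunmewvzuizbz" (len 13), cursors c1@2 c2@9, authorship 11.....22....
After op 3 (insert('u')): buffer="zuunmewvzuuizbz" (len 15), cursors c1@3 c2@11, authorship 111.....222....
After op 4 (insert('n')): buffer="zuunnmewvzuunizbz" (len 17), cursors c1@4 c2@13, authorship 1111.....2222....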